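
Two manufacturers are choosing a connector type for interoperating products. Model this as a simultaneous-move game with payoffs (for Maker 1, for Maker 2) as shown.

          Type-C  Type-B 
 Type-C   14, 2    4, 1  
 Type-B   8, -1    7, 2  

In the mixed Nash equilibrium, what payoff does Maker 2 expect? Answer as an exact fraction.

Maker 1 mixes with probability p on Type-C, chosen so Maker 2 is indifferent: 2p + (-1)(1−p) = 1p + 2(1−p) gives p = 3/4.
Maker 2's expected payoff is 2·3/4 + (-1)·1/4 = 5/4.

5/4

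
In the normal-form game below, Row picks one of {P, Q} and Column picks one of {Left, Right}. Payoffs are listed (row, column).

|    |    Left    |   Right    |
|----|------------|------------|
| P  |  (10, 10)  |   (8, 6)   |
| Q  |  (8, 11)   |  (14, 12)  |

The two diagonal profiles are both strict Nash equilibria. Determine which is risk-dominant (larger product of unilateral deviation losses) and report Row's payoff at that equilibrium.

At (P, Left): Row loses 10 − 8 = 2 by deviating; Column loses 10 − 6 = 4. Product = 2·4 = 8.
At (Q, Right): Row loses 14 − 8 = 6 by deviating; Column loses 12 − 11 = 1. Product = 6·1 = 6.
8 > 6, so (P, Left) is risk-dominant. Row's payoff there is 10.

10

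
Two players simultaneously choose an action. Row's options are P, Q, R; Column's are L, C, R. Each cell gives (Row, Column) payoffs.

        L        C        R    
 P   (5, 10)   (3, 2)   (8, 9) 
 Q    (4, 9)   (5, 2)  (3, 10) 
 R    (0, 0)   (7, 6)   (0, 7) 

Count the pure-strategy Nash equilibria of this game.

1

(P, L): Row gets 5 (best alternative 4); Column gets 10 (best alternative 9). Neither deviates — NE.
(Q, C) is not a NE: Row would switch to R (7 > 5).
No other cell survives both best-response checks, so there is 1 pure NE.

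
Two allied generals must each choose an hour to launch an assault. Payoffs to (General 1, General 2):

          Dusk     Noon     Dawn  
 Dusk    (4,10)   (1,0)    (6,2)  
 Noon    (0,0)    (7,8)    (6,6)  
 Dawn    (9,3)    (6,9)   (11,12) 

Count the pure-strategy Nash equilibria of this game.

Both Noon: General 1 gets 7 (best alternative 6); General 2 gets 8 (best alternative 6). Neither deviates — NE.
Both Dawn: General 1 gets 11 (best alternative 6); General 2 gets 12 (best alternative 9). Neither deviates — NE.
Both Dusk is not a NE: General 1 would switch to Dawn (9 > 4).
No other cell survives both best-response checks, so there are 2 pure NE.

2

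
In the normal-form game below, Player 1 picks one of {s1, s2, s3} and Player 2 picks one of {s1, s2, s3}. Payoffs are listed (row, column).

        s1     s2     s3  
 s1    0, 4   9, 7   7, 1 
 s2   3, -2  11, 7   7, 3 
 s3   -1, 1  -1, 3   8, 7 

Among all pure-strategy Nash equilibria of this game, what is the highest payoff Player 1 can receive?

11

Both s2 is a pure NE (Player 1: 11 ≥ 9; Player 2: 7 ≥ 3). Player 1 gets 11.
Both s3 is a pure NE (Player 1: 8 ≥ 7; Player 2: 7 ≥ 3). Player 1 gets 8.
Every other cell has a profitable deviation for at least one player. Highest of {11, 8} is 11.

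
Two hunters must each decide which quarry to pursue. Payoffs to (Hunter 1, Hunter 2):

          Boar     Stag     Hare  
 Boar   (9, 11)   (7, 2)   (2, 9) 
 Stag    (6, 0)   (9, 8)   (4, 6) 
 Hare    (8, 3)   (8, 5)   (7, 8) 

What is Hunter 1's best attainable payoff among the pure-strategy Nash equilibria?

9

Both Boar is a pure NE (Hunter 1: 9 ≥ 8; Hunter 2: 11 ≥ 9). Hunter 1 gets 9.
Both Stag is a pure NE (Hunter 1: 9 ≥ 8; Hunter 2: 8 ≥ 6). Hunter 1 gets 9.
Both Hare is a pure NE (Hunter 1: 7 ≥ 4; Hunter 2: 8 ≥ 5). Hunter 1 gets 7.
Every other cell has a profitable deviation for at least one player. Highest of {9, 9, 7} is 9.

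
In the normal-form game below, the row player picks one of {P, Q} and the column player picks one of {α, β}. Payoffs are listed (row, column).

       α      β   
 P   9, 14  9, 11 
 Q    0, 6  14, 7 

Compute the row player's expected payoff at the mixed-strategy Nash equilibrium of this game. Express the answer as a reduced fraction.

9

The column player mixes with probability q on α, chosen so the row player is indifferent: 9q + 9(1−q) = 0q + 14(1−q) gives q = 5/14.
The row player's expected payoff (from either row, since indifferent) is 9·5/14 + 9·9/14 = 9.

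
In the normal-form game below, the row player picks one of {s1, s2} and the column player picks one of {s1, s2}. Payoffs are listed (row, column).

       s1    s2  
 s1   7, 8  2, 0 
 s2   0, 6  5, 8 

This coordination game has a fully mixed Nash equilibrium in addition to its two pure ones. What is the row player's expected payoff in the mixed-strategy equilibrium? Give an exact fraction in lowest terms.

The column player mixes with probability q on s1, chosen so the row player is indifferent: 7q + 2(1−q) = 0q + 5(1−q) gives q = 3/10.
The row player's expected payoff (from either row, since indifferent) is 7·3/10 + 2·7/10 = 7/2.

7/2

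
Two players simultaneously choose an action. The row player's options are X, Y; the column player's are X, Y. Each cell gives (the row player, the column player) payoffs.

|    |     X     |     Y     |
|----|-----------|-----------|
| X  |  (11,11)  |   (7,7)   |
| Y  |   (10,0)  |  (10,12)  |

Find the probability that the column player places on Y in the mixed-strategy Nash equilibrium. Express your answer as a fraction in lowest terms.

1/4

The column player's mix q on X must make the row player indifferent between X and Y.
The row player's payoff from X: 11q + 7(1−q). From Y: 10q + 10(1−q).
Set equal: 1q = 3(1−q) → q = 3/4.
Probability on Y is 1 − 3/4 = 1/4.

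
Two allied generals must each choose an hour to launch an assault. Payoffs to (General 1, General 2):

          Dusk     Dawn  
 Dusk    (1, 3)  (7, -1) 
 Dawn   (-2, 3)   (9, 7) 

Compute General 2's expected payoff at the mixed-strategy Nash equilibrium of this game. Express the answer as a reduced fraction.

3

General 1 mixes with probability p on Dusk, chosen so General 2 is indifferent: 3p + 3(1−p) = (-1)p + 7(1−p) gives p = 1/2.
General 2's expected payoff is 3·1/2 + 3·1/2 = 3.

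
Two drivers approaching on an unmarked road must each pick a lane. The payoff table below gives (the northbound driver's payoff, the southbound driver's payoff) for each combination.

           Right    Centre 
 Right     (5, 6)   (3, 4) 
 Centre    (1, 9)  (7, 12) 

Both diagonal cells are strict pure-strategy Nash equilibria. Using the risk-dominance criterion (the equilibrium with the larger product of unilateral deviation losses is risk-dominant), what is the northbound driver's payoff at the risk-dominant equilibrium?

7

At both Right: the northbound driver loses 5 − 1 = 4 by deviating; the southbound driver loses 6 − 4 = 2. Product = 4·2 = 8.
At both Centre: the northbound driver loses 7 − 3 = 4 by deviating; the southbound driver loses 12 − 9 = 3. Product = 4·3 = 12.
12 > 8, so both Centre is risk-dominant. The northbound driver's payoff there is 7.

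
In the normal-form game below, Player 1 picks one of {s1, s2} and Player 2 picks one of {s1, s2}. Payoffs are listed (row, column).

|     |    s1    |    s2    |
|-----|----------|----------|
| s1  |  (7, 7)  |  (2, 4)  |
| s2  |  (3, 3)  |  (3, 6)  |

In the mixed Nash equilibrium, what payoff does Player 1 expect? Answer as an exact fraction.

Player 2 mixes with probability q on s1, chosen so Player 1 is indifferent: 7q + 2(1−q) = 3q + 3(1−q) gives q = 1/5.
Player 1's expected payoff (from either row, since indifferent) is 7·1/5 + 2·4/5 = 3.

3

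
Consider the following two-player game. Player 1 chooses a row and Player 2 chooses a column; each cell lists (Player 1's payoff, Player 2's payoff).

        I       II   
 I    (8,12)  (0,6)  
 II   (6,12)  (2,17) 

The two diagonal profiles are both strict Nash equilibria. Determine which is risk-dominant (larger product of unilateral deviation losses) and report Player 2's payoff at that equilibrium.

12

At both I: Player 1 loses 8 − 6 = 2 by deviating; Player 2 loses 12 − 6 = 6. Product = 2·6 = 12.
At both II: Player 1 loses 2 − 0 = 2 by deviating; Player 2 loses 17 − 12 = 5. Product = 2·5 = 10.
12 > 10, so both I is risk-dominant. Player 2's payoff there is 12.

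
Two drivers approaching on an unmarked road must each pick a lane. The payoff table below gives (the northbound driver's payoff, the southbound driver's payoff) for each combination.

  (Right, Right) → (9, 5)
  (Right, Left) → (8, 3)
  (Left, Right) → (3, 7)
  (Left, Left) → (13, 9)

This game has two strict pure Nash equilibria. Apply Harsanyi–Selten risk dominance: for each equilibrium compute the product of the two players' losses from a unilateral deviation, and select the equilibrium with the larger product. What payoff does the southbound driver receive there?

5

At both Right: the northbound driver loses 9 − 3 = 6 by deviating; the southbound driver loses 5 − 3 = 2. Product = 6·2 = 12.
At both Left: the northbound driver loses 13 − 8 = 5 by deviating; the southbound driver loses 9 − 7 = 2. Product = 5·2 = 10.
12 > 10, so both Right is risk-dominant. The southbound driver's payoff there is 5.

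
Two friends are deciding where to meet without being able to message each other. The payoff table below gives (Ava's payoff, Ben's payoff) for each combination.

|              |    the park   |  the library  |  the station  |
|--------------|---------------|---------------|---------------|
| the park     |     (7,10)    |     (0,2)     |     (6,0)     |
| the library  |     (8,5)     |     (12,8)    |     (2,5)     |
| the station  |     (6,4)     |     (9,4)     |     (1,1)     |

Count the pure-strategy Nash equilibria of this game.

Both the library: Ava gets 12 (best alternative 9); Ben gets 8 (best alternative 5). Neither deviates — NE.
Both the park is not a NE: Ava would switch to the library (8 > 7).
No other cell survives both best-response checks, so there is 1 pure NE.

1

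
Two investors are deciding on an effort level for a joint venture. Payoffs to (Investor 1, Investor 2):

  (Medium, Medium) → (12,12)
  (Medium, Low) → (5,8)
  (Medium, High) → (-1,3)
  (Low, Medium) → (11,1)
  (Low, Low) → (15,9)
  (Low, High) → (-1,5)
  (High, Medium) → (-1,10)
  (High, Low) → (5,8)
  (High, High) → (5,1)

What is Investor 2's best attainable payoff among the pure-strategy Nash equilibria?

Both Medium is a pure NE (Investor 1: 12 ≥ 11; Investor 2: 12 ≥ 8). Investor 2 gets 12.
Both Low is a pure NE (Investor 1: 15 ≥ 5; Investor 2: 9 ≥ 5). Investor 2 gets 9.
Every other cell has a profitable deviation for at least one player. Highest of {12, 9} is 12.

12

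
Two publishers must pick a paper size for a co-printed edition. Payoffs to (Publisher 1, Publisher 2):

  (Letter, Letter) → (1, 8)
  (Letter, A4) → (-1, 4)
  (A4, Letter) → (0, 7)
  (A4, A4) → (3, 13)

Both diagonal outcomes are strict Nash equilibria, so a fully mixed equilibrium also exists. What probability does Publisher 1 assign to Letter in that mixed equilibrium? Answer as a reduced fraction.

3/5

Publisher 1's mix p on Letter must make Publisher 2 indifferent between Letter and A4.
Publisher 2's payoff from Letter: 8p + 7(1−p). From A4: 4p + 13(1−p).
Set equal: 4p = 6(1−p) → p = 6/10 = 3/5.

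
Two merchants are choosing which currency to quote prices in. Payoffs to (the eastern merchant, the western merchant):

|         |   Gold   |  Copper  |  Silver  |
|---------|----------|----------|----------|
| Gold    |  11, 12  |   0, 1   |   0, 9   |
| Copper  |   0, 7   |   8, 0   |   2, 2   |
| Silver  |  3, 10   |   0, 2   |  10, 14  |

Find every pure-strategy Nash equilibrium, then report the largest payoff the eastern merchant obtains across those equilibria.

11

Both Gold is a pure NE (the eastern merchant: 11 ≥ 3; the western merchant: 12 ≥ 9). The eastern merchant gets 11.
Both Silver is a pure NE (the eastern merchant: 10 ≥ 2; the western merchant: 14 ≥ 10). The eastern merchant gets 10.
Every other cell has a profitable deviation for at least one player. Highest of {11, 10} is 11.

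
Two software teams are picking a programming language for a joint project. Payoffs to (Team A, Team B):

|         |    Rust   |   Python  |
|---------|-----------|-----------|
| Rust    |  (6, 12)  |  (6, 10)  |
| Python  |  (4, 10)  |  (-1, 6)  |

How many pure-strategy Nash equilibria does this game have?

Both Rust: Team A gets 6 (best alternative 4); Team B gets 12 (best alternative 10). Neither deviates — NE.
Both Python is not a NE: Team A would switch to Rust (6 > -1).
No other cell survives both best-response checks, so there is 1 pure NE.

1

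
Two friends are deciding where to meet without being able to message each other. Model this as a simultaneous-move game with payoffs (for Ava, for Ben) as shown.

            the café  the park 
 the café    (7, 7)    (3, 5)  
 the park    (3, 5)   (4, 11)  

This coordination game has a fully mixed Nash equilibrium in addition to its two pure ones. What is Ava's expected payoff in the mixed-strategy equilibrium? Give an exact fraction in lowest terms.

Ben mixes with probability q on the café, chosen so Ava is indifferent: 7q + 3(1−q) = 3q + 4(1−q) gives q = 1/5.
Ava's expected payoff (from either row, since indifferent) is 7·1/5 + 3·4/5 = 19/5.

19/5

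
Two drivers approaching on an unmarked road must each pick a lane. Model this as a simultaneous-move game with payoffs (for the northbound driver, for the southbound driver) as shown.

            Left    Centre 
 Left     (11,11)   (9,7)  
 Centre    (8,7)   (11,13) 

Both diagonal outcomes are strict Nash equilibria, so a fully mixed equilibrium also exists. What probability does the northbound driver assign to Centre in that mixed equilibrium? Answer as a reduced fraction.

2/5

The northbound driver's mix p on Left must make the southbound driver indifferent between Left and Centre.
The southbound driver's payoff from Left: 11p + 7(1−p). From Centre: 7p + 13(1−p).
Set equal: 4p = 6(1−p) → p = 6/10 = 3/5.
Probability on Centre is 1 − 3/5 = 2/5.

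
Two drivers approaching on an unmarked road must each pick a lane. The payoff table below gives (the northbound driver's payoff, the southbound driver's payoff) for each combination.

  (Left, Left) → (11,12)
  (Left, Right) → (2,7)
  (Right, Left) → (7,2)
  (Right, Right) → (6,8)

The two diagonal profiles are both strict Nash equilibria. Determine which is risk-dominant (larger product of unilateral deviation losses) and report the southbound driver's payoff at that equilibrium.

At both Left: the northbound driver loses 11 − 7 = 4 by deviating; the southbound driver loses 12 − 7 = 5. Product = 4·5 = 20.
At both Right: the northbound driver loses 6 − 2 = 4 by deviating; the southbound driver loses 8 − 2 = 6. Product = 4·6 = 24.
24 > 20, so both Right is risk-dominant. The southbound driver's payoff there is 8.

8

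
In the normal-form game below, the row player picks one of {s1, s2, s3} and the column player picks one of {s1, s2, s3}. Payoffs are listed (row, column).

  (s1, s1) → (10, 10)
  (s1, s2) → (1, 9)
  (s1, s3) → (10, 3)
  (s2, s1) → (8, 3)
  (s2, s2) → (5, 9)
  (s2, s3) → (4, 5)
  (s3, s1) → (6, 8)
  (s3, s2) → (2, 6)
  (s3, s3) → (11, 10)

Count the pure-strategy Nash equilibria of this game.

Both s1: the row player gets 10 (best alternative 8); the column player gets 10 (best alternative 9). Neither deviates — NE.
Both s2: the row player gets 5 (best alternative 2); the column player gets 9 (best alternative 5). Neither deviates — NE.
Both s3: the row player gets 11 (best alternative 10); the column player gets 10 (best alternative 8). Neither deviates — NE.
(s1, s3) is not a NE: the row player would switch to s3 (11 > 10).
No other cell survives both best-response checks, so there are 3 pure NE.

3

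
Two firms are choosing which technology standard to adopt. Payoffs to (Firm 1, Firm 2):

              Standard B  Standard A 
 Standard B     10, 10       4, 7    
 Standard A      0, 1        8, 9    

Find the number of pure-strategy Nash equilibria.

2

Both Standard B: Firm 1 gets 10 (best alternative 0); Firm 2 gets 10 (best alternative 7). Neither deviates — NE.
Both Standard A: Firm 1 gets 8 (best alternative 4); Firm 2 gets 9 (best alternative 1). Neither deviates — NE.
(Standard B, Standard A) is not a NE: Firm 1 would switch to Standard A (8 > 4).
No other cell survives both best-response checks, so there are 2 pure NE.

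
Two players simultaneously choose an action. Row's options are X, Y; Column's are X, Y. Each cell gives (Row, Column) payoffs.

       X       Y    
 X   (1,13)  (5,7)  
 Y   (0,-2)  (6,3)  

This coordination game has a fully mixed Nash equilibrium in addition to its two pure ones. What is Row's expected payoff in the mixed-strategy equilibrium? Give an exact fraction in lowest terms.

Column mixes with probability q on X, chosen so Row is indifferent: 1q + 5(1−q) = 0q + 6(1−q) gives q = 1/2.
Row's expected payoff (from either row, since indifferent) is 1·1/2 + 5·1/2 = 3.

3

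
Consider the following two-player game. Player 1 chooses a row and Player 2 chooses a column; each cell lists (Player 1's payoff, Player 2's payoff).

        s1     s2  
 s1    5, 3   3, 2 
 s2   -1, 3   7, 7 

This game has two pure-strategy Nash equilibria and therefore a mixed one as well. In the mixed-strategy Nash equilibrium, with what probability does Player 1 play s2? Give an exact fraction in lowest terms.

1/5

Player 1's mix p on s1 must make Player 2 indifferent between s1 and s2.
Player 2's payoff from s1: 3p + 3(1−p). From s2: 2p + 7(1−p).
Set equal: 1p = 4(1−p) → p = 4/5.
Probability on s2 is 1 − 4/5 = 1/5.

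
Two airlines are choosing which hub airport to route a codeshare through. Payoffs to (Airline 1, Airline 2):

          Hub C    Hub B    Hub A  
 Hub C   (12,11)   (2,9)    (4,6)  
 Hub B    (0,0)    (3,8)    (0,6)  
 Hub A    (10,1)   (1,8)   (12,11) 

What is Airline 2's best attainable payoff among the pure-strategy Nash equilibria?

Both Hub C is a pure NE (Airline 1: 12 ≥ 10; Airline 2: 11 ≥ 9). Airline 2 gets 11.
Both Hub B is a pure NE (Airline 1: 3 ≥ 2; Airline 2: 8 ≥ 6). Airline 2 gets 8.
Both Hub A is a pure NE (Airline 1: 12 ≥ 4; Airline 2: 11 ≥ 8). Airline 2 gets 11.
Every other cell has a profitable deviation for at least one player. Highest of {11, 8, 11} is 11.

11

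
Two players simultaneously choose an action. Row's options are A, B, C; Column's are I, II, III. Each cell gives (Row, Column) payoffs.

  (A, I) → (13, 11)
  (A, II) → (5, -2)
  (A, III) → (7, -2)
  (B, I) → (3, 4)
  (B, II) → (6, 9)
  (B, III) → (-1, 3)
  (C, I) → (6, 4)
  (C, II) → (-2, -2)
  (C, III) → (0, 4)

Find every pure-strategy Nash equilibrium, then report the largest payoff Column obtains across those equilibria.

11

(A, I) is a pure NE (Row: 13 ≥ 6; Column: 11 ≥ -2). Column gets 11.
(B, II) is a pure NE (Row: 6 ≥ 5; Column: 9 ≥ 4). Column gets 9.
Every other cell has a profitable deviation for at least one player. Highest of {11, 9} is 11.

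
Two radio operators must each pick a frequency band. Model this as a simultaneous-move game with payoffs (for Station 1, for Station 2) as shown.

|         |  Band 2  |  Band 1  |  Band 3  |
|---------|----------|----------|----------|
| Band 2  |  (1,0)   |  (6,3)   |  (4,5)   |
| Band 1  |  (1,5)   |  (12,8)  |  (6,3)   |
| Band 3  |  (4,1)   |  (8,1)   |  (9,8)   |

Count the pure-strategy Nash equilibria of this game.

2

Both Band 1: Station 1 gets 12 (best alternative 8); Station 2 gets 8 (best alternative 5). Neither deviates — NE.
Both Band 3: Station 1 gets 9 (best alternative 6); Station 2 gets 8 (best alternative 1). Neither deviates — NE.
Both Band 2 is not a NE: Station 1 would switch to Band 3 (4 > 1).
No other cell survives both best-response checks, so there are 2 pure NE.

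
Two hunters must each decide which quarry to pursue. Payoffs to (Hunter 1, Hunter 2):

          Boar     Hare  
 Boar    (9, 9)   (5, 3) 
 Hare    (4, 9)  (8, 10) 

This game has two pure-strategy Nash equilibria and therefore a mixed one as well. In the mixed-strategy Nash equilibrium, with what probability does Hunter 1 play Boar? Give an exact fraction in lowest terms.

1/7

Hunter 1's mix p on Boar must make Hunter 2 indifferent between Boar and Hare.
Hunter 2's payoff from Boar: 9p + 9(1−p). From Hare: 3p + 10(1−p).
Set equal: 6p = 1(1−p) → p = 1/7.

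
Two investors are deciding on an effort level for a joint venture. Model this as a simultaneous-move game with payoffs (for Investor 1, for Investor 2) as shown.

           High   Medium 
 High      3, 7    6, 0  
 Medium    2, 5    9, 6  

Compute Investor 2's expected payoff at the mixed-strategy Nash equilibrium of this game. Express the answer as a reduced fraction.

21/4

Investor 1 mixes with probability p on High, chosen so Investor 2 is indifferent: 7p + 5(1−p) = 0p + 6(1−p) gives p = 1/8.
Investor 2's expected payoff is 7·1/8 + 5·7/8 = 21/4.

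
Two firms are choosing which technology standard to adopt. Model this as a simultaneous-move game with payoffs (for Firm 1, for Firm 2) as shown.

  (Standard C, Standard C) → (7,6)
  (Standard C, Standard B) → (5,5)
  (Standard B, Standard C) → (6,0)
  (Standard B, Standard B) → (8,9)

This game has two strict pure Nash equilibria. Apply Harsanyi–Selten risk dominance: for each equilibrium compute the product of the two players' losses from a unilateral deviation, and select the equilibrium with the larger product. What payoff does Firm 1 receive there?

8

At both Standard C: Firm 1 loses 7 − 6 = 1 by deviating; Firm 2 loses 6 − 5 = 1. Product = 1·1 = 1.
At both Standard B: Firm 1 loses 8 − 5 = 3 by deviating; Firm 2 loses 9 − 0 = 9. Product = 3·9 = 27.
27 > 1, so both Standard B is risk-dominant. Firm 1's payoff there is 8.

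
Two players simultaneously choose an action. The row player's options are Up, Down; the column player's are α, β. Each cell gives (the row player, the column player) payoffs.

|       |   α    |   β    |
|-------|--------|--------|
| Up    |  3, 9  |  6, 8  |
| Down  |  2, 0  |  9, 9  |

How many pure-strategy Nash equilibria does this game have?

(Up, α): the row player gets 3 (best alternative 2); the column player gets 9 (best alternative 8). Neither deviates — NE.
(Down, β): the row player gets 9 (best alternative 6); the column player gets 9 (best alternative 0). Neither deviates — NE.
(Up, β) is not a NE: the row player would switch to Down (9 > 6).
No other cell survives both best-response checks, so there are 2 pure NE.

2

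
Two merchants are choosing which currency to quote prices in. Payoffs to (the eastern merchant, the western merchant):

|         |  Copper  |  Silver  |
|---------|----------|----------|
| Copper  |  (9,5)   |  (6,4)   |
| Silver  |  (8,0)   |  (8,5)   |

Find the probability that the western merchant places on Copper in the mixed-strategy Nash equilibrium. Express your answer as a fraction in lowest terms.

The western merchant's mix q on Copper must make the eastern merchant indifferent between Copper and Silver.
The eastern merchant's payoff from Copper: 9q + 6(1−q). From Silver: 8q + 8(1−q).
Set equal: 1q = 2(1−q) → q = 2/3.

2/3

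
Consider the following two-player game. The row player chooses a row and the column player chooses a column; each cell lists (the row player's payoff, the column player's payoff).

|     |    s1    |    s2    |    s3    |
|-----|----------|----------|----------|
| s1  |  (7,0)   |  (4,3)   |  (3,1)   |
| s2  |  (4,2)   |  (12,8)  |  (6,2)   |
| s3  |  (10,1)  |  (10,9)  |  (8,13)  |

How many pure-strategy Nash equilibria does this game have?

Both s2: the row player gets 12 (best alternative 10); the column player gets 8 (best alternative 2). Neither deviates — NE.
Both s3: the row player gets 8 (best alternative 6); the column player gets 13 (best alternative 9). Neither deviates — NE.
Both s1 is not a NE: the row player would switch to s3 (10 > 7).
No other cell survives both best-response checks, so there are 2 pure NE.

2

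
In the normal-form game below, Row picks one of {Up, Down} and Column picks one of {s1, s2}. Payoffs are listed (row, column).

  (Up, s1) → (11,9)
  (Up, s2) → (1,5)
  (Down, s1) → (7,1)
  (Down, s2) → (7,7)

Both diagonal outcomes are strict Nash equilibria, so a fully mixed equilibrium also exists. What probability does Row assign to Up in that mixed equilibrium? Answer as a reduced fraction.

3/5

Row's mix p on Up must make Column indifferent between s1 and s2.
Column's payoff from s1: 9p + 1(1−p). From s2: 5p + 7(1−p).
Set equal: 4p = 6(1−p) → p = 6/10 = 3/5.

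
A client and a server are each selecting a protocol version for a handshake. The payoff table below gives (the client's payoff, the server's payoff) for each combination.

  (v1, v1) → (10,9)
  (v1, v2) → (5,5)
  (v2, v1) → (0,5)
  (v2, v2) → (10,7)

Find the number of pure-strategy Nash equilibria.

2

Both v1: the client gets 10 (best alternative 0); the server gets 9 (best alternative 5). Neither deviates — NE.
Both v2: the client gets 10 (best alternative 5); the server gets 7 (best alternative 5). Neither deviates — NE.
(v2, v1) is not a NE: the client would switch to v1 (10 > 0).
No other cell survives both best-response checks, so there are 2 pure NE.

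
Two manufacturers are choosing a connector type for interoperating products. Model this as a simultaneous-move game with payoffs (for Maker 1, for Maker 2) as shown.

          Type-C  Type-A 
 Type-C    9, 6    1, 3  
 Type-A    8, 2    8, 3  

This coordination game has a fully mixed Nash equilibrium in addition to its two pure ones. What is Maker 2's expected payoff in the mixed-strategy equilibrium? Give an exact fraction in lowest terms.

3

Maker 1 mixes with probability p on Type-C, chosen so Maker 2 is indifferent: 6p + 2(1−p) = 3p + 3(1−p) gives p = 1/4.
Maker 2's expected payoff is 6·1/4 + 2·3/4 = 3.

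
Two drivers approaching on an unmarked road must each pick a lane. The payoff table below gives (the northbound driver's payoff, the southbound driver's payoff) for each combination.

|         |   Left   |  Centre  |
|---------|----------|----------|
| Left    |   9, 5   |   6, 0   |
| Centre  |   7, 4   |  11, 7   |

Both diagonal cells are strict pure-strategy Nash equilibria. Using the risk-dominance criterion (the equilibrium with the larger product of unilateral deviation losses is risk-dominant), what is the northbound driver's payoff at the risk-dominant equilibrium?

At both Left: the northbound driver loses 9 − 7 = 2 by deviating; the southbound driver loses 5 − 0 = 5. Product = 2·5 = 10.
At both Centre: the northbound driver loses 11 − 6 = 5 by deviating; the southbound driver loses 7 − 4 = 3. Product = 5·3 = 15.
15 > 10, so both Centre is risk-dominant. The northbound driver's payoff there is 11.

11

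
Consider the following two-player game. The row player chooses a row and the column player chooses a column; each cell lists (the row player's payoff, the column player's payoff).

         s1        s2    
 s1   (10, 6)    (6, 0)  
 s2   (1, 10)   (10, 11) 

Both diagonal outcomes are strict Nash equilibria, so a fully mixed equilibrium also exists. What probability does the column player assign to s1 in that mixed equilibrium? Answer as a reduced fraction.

The column player's mix q on s1 must make the row player indifferent between s1 and s2.
The row player's payoff from s1: 10q + 6(1−q). From s2: 1q + 10(1−q).
Set equal: 9q = 4(1−q) → q = 4/13.

4/13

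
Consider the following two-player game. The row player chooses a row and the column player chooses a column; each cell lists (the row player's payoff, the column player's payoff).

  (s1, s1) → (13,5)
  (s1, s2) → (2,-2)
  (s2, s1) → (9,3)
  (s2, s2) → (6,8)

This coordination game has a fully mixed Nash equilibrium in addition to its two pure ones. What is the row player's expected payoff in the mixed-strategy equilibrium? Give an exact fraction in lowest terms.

15/2

The column player mixes with probability q on s1, chosen so the row player is indifferent: 13q + 2(1−q) = 9q + 6(1−q) gives q = 1/2.
The row player's expected payoff (from either row, since indifferent) is 13·1/2 + 2·1/2 = 15/2.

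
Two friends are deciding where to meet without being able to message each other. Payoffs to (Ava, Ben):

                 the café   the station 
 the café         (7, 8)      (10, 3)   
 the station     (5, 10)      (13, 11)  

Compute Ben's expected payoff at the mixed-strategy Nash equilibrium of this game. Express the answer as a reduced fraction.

Ava mixes with probability p on the café, chosen so Ben is indifferent: 8p + 10(1−p) = 3p + 11(1−p) gives p = 1/6.
Ben's expected payoff is 8·1/6 + 10·5/6 = 29/3.

29/3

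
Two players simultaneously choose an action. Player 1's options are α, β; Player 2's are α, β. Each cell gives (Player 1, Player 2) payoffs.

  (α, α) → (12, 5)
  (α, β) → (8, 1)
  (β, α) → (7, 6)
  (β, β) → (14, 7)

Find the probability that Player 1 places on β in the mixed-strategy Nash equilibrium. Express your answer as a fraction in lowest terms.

Player 1's mix p on α must make Player 2 indifferent between α and β.
Player 2's payoff from α: 5p + 6(1−p). From β: 1p + 7(1−p).
Set equal: 4p = 1(1−p) → p = 1/5.
Probability on β is 1 − 1/5 = 4/5.

4/5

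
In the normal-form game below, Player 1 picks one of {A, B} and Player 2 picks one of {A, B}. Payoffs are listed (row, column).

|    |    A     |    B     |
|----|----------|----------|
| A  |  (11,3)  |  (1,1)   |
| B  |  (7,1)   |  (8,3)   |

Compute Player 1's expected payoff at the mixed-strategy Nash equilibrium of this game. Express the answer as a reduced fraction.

81/11

Player 2 mixes with probability q on A, chosen so Player 1 is indifferent: 11q + 1(1−q) = 7q + 8(1−q) gives q = 7/11.
Player 1's expected payoff (from either row, since indifferent) is 11·7/11 + 1·4/11 = 81/11.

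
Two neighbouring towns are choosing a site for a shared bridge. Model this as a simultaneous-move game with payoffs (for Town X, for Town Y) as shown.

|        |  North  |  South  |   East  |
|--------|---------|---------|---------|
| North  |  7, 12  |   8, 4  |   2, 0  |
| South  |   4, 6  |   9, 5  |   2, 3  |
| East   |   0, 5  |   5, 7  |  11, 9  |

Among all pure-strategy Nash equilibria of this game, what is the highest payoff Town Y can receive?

Both North is a pure NE (Town X: 7 ≥ 4; Town Y: 12 ≥ 4). Town Y gets 12.
Both East is a pure NE (Town X: 11 ≥ 2; Town Y: 9 ≥ 7). Town Y gets 9.
Every other cell has a profitable deviation for at least one player. Highest of {12, 9} is 12.

12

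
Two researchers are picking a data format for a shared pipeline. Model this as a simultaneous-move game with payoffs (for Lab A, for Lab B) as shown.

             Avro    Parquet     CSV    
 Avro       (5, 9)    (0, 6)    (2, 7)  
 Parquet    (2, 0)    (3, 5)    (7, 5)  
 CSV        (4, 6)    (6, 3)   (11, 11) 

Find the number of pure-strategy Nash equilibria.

2

Both Avro: Lab A gets 5 (best alternative 4); Lab B gets 9 (best alternative 7). Neither deviates — NE.
Both CSV: Lab A gets 11 (best alternative 7); Lab B gets 11 (best alternative 6). Neither deviates — NE.
Both Parquet is not a NE: Lab A would switch to CSV (6 > 3).
No other cell survives both best-response checks, so there are 2 pure NE.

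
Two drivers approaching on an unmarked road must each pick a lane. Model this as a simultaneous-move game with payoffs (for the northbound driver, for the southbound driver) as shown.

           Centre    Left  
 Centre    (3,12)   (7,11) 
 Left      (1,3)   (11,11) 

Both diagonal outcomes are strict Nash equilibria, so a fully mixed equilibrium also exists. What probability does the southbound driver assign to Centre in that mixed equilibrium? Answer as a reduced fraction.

The southbound driver's mix q on Centre must make the northbound driver indifferent between Centre and Left.
The northbound driver's payoff from Centre: 3q + 7(1−q). From Left: 1q + 11(1−q).
Set equal: 2q = 4(1−q) → q = 4/6 = 2/3.

2/3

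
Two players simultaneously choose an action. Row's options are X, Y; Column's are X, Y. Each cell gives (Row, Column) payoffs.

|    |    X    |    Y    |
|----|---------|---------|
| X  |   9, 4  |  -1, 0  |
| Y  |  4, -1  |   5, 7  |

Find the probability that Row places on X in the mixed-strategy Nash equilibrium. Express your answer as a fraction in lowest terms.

Row's mix p on X must make Column indifferent between X and Y.
Column's payoff from X: 4p + (-1)(1−p). From Y: 0p + 7(1−p).
Set equal: 4p = 8(1−p) → p = 8/12 = 2/3.

2/3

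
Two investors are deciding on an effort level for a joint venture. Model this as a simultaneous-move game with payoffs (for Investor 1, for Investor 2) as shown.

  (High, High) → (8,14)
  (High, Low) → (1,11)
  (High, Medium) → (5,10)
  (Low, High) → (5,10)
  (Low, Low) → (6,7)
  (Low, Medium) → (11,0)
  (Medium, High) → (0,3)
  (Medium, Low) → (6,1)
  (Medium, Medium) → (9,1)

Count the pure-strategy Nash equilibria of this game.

1

Both High: Investor 1 gets 8 (best alternative 5); Investor 2 gets 14 (best alternative 11). Neither deviates — NE.
Both Medium is not a NE: Investor 1 would switch to Low (11 > 9).
No other cell survives both best-response checks, so there is 1 pure NE.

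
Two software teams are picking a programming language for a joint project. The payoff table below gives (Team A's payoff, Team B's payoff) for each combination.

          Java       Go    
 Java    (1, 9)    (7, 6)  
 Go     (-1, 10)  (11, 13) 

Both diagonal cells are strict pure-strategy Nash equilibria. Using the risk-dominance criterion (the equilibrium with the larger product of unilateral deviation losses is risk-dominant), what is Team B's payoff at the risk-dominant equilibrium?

At both Java: Team A loses 1 − (-1) = 2 by deviating; Team B loses 9 − 6 = 3. Product = 2·3 = 6.
At both Go: Team A loses 11 − 7 = 4 by deviating; Team B loses 13 − 10 = 3. Product = 4·3 = 12.
12 > 6, so both Go is risk-dominant. Team B's payoff there is 13.

13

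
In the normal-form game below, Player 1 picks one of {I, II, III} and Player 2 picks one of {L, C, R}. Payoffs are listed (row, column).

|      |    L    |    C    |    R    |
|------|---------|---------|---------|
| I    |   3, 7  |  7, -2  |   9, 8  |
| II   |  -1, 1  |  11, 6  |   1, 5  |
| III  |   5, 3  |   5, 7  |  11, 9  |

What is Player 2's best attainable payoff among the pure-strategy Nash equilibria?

(II, C) is a pure NE (Player 1: 11 ≥ 7; Player 2: 6 ≥ 5). Player 2 gets 6.
(III, R) is a pure NE (Player 1: 11 ≥ 9; Player 2: 9 ≥ 7). Player 2 gets 9.
Every other cell has a profitable deviation for at least one player. Highest of {6, 9} is 9.

9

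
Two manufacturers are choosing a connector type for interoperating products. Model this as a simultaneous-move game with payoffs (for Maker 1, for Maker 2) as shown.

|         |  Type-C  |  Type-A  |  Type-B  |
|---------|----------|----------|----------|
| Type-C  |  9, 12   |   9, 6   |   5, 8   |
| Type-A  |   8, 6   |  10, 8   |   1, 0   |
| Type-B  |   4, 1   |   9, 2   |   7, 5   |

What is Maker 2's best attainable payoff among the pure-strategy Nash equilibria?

Both Type-C is a pure NE (Maker 1: 9 ≥ 8; Maker 2: 12 ≥ 8). Maker 2 gets 12.
Both Type-A is a pure NE (Maker 1: 10 ≥ 9; Maker 2: 8 ≥ 6). Maker 2 gets 8.
Both Type-B is a pure NE (Maker 1: 7 ≥ 5; Maker 2: 5 ≥ 2). Maker 2 gets 5.
Every other cell has a profitable deviation for at least one player. Highest of {12, 8, 5} is 12.

12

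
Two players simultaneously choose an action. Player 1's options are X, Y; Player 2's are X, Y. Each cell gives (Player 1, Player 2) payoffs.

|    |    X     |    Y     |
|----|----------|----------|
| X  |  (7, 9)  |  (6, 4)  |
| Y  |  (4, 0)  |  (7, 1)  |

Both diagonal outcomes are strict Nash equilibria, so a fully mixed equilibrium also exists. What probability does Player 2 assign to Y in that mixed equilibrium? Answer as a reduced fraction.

Player 2's mix q on X must make Player 1 indifferent between X and Y.
Player 1's payoff from X: 7q + 6(1−q). From Y: 4q + 7(1−q).
Set equal: 3q = 1(1−q) → q = 1/4.
Probability on Y is 1 − 1/4 = 3/4.

3/4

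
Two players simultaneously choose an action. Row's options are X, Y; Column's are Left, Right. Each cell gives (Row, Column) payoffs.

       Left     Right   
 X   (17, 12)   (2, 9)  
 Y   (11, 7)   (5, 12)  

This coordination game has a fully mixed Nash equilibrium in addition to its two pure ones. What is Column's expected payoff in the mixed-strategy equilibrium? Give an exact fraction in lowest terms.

81/8

Row mixes with probability p on X, chosen so Column is indifferent: 12p + 7(1−p) = 9p + 12(1−p) gives p = 5/8.
Column's expected payoff is 12·5/8 + 7·3/8 = 81/8.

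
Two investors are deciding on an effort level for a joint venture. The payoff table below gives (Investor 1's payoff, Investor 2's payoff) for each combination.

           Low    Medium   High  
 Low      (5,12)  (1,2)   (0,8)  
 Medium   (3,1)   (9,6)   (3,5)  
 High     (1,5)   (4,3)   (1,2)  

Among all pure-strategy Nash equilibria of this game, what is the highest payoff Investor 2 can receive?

Both Low is a pure NE (Investor 1: 5 ≥ 3; Investor 2: 12 ≥ 8). Investor 2 gets 12.
Both Medium is a pure NE (Investor 1: 9 ≥ 4; Investor 2: 6 ≥ 5). Investor 2 gets 6.
Every other cell has a profitable deviation for at least one player. Highest of {12, 6} is 12.

12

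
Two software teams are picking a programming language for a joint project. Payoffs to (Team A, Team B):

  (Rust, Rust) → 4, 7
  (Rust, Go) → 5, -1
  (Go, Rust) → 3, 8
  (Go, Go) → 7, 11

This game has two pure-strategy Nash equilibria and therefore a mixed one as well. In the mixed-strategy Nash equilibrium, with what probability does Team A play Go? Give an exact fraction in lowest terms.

8/11

Team A's mix p on Rust must make Team B indifferent between Rust and Go.
Team B's payoff from Rust: 7p + 8(1−p). From Go: (-1)p + 11(1−p).
Set equal: 8p = 3(1−p) → p = 3/11.
Probability on Go is 1 − 3/11 = 8/11.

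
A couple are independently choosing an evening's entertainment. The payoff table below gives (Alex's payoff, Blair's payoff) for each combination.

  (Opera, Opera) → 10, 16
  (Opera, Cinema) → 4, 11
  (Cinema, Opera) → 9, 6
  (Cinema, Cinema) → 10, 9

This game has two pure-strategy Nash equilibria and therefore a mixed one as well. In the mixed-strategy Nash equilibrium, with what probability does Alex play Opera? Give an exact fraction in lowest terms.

Alex's mix p on Opera must make Blair indifferent between Opera and Cinema.
Blair's payoff from Opera: 16p + 6(1−p). From Cinema: 11p + 9(1−p).
Set equal: 5p = 3(1−p) → p = 3/8.

3/8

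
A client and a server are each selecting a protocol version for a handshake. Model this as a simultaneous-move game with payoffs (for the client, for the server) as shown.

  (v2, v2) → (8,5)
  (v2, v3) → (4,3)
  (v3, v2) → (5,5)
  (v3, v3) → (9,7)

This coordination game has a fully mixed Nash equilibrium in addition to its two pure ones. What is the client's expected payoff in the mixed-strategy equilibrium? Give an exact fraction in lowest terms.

13/2

The server mixes with probability q on v2, chosen so the client is indifferent: 8q + 4(1−q) = 5q + 9(1−q) gives q = 5/8.
The client's expected payoff (from either row, since indifferent) is 8·5/8 + 4·3/8 = 13/2.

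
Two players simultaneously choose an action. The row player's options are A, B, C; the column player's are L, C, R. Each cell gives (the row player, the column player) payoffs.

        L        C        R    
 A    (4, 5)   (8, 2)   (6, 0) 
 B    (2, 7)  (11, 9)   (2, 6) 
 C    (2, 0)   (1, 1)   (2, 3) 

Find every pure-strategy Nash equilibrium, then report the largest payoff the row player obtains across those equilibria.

11

(A, L) is a pure NE (the row player: 4 ≥ 2; the column player: 5 ≥ 2). The row player gets 4.
(B, C) is a pure NE (the row player: 11 ≥ 8; the column player: 9 ≥ 7). The row player gets 11.
Every other cell has a profitable deviation for at least one player. Highest of {4, 11} is 11.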